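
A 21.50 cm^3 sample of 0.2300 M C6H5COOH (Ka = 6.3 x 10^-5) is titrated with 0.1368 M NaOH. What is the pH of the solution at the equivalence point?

8.57

n(C6H5COOH) = 0.2300 x 0.02150 = 0.004945 mol; V(NaOH) at equivalence = 0.004945/0.1368 = 0.03615 L.
At equivalence all the acid is converted to C6H5COO-; total volume = 0.02150 + 0.03615 = 0.05765 L, so [C6H5COO-] = 0.004945/0.05765 = 0.08578 M.
Kb = Kw/Ka = 1.0e-14 / 6.3 x 10^-5 = 1.59e-10.
[OH^-] = sqrt(Kb x [C6H5COO-]) = sqrt(1.59e-10 x 0.08578) = 3.69e-6 M.
pOH = 5.43, so pH = 14.00 - 5.43 = 8.57.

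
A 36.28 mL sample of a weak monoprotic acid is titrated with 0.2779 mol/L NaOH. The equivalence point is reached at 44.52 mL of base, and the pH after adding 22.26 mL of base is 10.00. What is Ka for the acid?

22.26 mL is half of the equivalence volume, so this is the half-equivalence point where [HA] = [A^-].
At half-equivalence pH = pKa, so pKa = 10.00.
Ka = 10^(-10.00) = 1.0 x 10^-10.

1.0 x 10^-10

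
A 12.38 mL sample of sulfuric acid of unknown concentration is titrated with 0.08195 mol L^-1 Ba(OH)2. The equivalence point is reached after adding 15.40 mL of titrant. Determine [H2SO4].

0.102 M

n(Ba(OH)2) delivered = 0.08195 x 0.01540 = 0.001262 mol.
For a 1:1 reaction, n(H2SO4) = 0.001262 mol.
[H2SO4] = 0.001262 mol / 0.01238 L = 0.102 M.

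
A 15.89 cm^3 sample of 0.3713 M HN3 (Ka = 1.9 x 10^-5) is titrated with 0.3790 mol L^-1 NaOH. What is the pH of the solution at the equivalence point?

n(HN3) = 0.3713 x 0.01589 = 0.005900 mol; V(NaOH) at equivalence = 0.005900/0.3790 = 0.01557 L.
At equivalence all the acid is converted to N3-; total volume = 0.01589 + 0.01557 = 0.03146 L, so [N3-] = 0.005900/0.03146 = 0.1876 M.
Kb = Kw/Ka = 1.0e-14 / 1.9 x 10^-5 = 5.26e-10.
[OH^-] = sqrt(Kb x [N3-]) = sqrt(5.26e-10 x 0.1876) = 9.94e-6 M.
pOH = 5.00, so pH = 14.00 - 5.00 = 9.00.

9.00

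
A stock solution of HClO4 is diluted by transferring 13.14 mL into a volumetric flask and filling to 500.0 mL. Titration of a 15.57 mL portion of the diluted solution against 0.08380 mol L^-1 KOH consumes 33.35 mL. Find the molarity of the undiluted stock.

6.83 M

n(KOH) = 0.08380 x 0.03335 = 0.002795 mol.
n(HClO4) in the aliquot = 0.002795 mol.
[diluted HClO4] = 0.002795 / 0.01557 = 0.1795 M.
Dilution factor = 500.0/13.14 = 38.05, so [stock] = 0.1795 x 38.05 = 6.83 M.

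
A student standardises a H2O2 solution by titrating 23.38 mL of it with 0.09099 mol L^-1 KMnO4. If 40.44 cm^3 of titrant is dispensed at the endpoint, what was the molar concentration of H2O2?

0.393 M

n(KMnO4) = 0.09099 x 0.04044 = 0.003680 mol.
From the balanced equation, 2 mol KMnO4 reacts with 5 mol H2O2, so n(H2O2) = 0.003680 x 5/2 = 0.009199 mol.
[H2O2] = 0.009199 / 0.02338 L = 0.393 M.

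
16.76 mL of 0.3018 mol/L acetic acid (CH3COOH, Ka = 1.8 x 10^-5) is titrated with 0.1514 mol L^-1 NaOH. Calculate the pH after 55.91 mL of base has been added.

n(acid) = 0.3018 x 0.01676 = 0.005058 mol; n(NaOH) added = 0.1514 x 0.05591 = 0.008465 mol.
Base is in excess by 0.008465 - 0.005058 = 0.003407 mol in a total volume of 0.07267 L.
[OH^-] = 0.003407/0.07267 = 0.04688 M, so pOH = 1.33 and pH = 14.00 - 1.33 = 12.67.

12.67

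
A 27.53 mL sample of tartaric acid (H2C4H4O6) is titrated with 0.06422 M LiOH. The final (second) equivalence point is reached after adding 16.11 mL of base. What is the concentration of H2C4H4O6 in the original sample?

0.0188 M

n(LiOH) = 0.06422 x 0.01611 = 0.001035 mol.
At the final (second) equivalence point, 2 mol OH^- react per mol H2C4H4O6, so n(H2C4H4O6) = 0.001035 / 2 = 0.0005173 mol.
[H2C4H4O6] = 0.0005173 / 0.02753 L = 0.0188 M.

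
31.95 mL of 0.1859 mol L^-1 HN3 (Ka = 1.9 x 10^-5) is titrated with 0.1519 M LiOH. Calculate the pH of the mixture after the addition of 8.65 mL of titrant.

Initial n(HN3) = 0.1859 x 0.03195 = 0.005940 mol.
n(LiOH) added = 0.1519 x 0.008650 = 0.001314 mol, converting that many moles of HN3 to N3-.
Remaining n(HN3) = 0.004626 mol; n(N3-) = 0.001314 mol.
By Henderson-Hasselbalch, pH = pKa + log([A^-]/[HA]) = 4.72 + log(0.001314/0.004626) = 4.72 + (-0.55) = 4.17.

4.17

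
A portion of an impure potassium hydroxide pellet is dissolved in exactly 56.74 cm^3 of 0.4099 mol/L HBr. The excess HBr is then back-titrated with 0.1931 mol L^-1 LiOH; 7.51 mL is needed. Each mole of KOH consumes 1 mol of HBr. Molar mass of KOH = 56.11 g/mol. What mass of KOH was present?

Total n(HBr) added = 0.4099 x 0.05674 = 0.02326 mol.
n(LiOH) used = 0.1931 x 0.007510 = 0.001450 mol, which equals the excess n(HBr).
So n(HBr) consumed by the sample = 0.02326 - 0.001450 = 0.02181 mol.
n(KOH) = 0.02181 / 1 = 0.02181 mol.
mass = 0.02181 mol x 56.11 g/mol = 1.22 g.

1.22 g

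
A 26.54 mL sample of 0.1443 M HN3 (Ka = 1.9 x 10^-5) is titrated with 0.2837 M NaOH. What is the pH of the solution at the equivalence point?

8.85

n(HN3) = 0.1443 x 0.02654 = 0.003830 mol; V(NaOH) at equivalence = 0.003830/0.2837 = 0.01350 L.
At equivalence all the acid is converted to N3-; total volume = 0.02654 + 0.01350 = 0.04004 L, so [N3-] = 0.003830/0.04004 = 0.09565 M.
Kb = Kw/Ka = 1.0e-14 / 1.9 x 10^-5 = 5.26e-10.
[OH^-] = sqrt(Kb x [N3-]) = sqrt(5.26e-10 x 0.09565) = 7.10e-6 M.
pOH = 5.15, so pH = 14.00 - 5.15 = 8.85.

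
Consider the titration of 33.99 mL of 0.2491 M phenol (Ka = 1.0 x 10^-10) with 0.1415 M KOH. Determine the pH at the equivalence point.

11.48

n(C6H5OH) = 0.2491 x 0.03399 = 0.008467 mol; V(KOH) at equivalence = 0.008467/0.1415 = 0.05984 L.
At equivalence all the acid is converted to C6H5O-; total volume = 0.03399 + 0.05984 = 0.09383 L, so [C6H5O-] = 0.008467/0.09383 = 0.09024 M.
Kb = Kw/Ka = 1.0e-14 / 1.0 x 10^-10 = 0.000100.
[OH^-] = sqrt(Kb x [C6H5O-]) = sqrt(0.000100 x 0.09024) = 0.00300 M.
pOH = 2.52, so pH = 14.00 - 2.52 = 11.48.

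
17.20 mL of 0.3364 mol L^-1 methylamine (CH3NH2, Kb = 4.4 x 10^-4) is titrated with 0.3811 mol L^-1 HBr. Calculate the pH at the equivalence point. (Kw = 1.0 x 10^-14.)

5.70

n(CH3NH2) = 0.3364 x 0.01720 = 0.005786 mol; V(HBr) at equivalence = 0.005786/0.3811 = 0.01518 L.
At equivalence the base is fully converted to CH3NH3+; total volume = 0.03238 L, so [CH3NH3+] = 0.005786/0.03238 = 0.1787 M.
Ka(CH3NH3+) = Kw/Kb = 1.0e-14 / 4.4 x 10^-4 = 2.27e-11.
[H^+] = sqrt(Ka x [CH3NH3+]) = sqrt(2.27e-11 x 0.1787) = 2.02e-6 M.
pH = -log(2.02e-6) = 5.70.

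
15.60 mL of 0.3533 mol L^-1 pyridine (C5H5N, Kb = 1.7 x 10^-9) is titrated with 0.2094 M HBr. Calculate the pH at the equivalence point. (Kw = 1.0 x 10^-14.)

n(C5H5N) = 0.3533 x 0.01560 = 0.005511 mol; V(HBr) at equivalence = 0.005511/0.2094 = 0.02632 L.
At equivalence the base is fully converted to C5H5NH+; total volume = 0.04192 L, so [C5H5NH+] = 0.005511/0.04192 = 0.1315 M.
Ka(C5H5NH+) = Kw/Kb = 1.0e-14 / 1.7 x 10^-9 = 5.88e-6.
[H^+] = sqrt(Ka x [C5H5NH+]) = sqrt(5.88e-6 x 0.1315) = 0.000879 M.
pH = -log(0.000879) = 3.06.

3.06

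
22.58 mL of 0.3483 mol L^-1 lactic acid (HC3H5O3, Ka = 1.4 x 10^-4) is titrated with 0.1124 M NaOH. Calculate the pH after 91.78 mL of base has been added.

12.33

n(acid) = 0.3483 x 0.02258 = 0.007865 mol; n(NaOH) added = 0.1124 x 0.09178 = 0.01032 mol.
Base is in excess by 0.01032 - 0.007865 = 0.002451 mol in a total volume of 0.1144 L.
[OH^-] = 0.002451/0.1144 = 0.02144 M, so pOH = 1.67 and pH = 14.00 - 1.67 = 12.33.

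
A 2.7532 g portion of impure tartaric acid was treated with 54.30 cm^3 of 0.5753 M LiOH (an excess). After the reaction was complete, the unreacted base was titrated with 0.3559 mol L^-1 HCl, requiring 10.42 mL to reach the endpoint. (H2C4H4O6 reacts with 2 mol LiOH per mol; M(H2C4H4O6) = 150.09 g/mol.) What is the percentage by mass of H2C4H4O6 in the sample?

75.0%

Total n(LiOH) added = 0.5753 x 0.05430 = 0.03124 mol.
n(HCl) used = 0.3559 x 0.01042 = 0.003708 mol, which equals the excess n(LiOH).
So n(LiOH) consumed by the sample = 0.03124 - 0.003708 = 0.02753 mol.
n(H2C4H4O6) = 0.02753 / 2 = 0.01377 mol.
mass H2C4H4O6 = 0.01377 x 150.09 = 2.066 g, so %H2C4H4O6 = 2.066/2.7532 x 100 = 75.0%.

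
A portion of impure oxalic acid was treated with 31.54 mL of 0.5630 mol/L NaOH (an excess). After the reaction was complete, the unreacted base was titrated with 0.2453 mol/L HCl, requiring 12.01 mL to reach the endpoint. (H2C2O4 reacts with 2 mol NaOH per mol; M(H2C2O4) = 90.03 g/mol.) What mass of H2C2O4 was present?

0.667 g

Total n(NaOH) added = 0.5630 x 0.03154 = 0.01776 mol.
n(HCl) used = 0.2453 x 0.01201 = 0.002946 mol, which equals the excess n(NaOH).
So n(NaOH) consumed by the sample = 0.01776 - 0.002946 = 0.01481 mol.
n(H2C2O4) = 0.01481 / 2 = 0.007405 mol.
mass = 0.007405 mol x 90.03 g/mol = 0.667 g.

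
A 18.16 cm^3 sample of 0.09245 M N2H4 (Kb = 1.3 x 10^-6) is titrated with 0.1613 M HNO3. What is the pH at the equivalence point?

n(N2H4) = 0.09245 x 0.01816 = 0.001679 mol; V(HNO3) at equivalence = 0.001679/0.1613 = 0.01041 L.
At equivalence the base is fully converted to N2H5+; total volume = 0.02857 L, so [N2H5+] = 0.001679/0.02857 = 0.05877 M.
Ka(N2H5+) = Kw/Kb = 1.0e-14 / 1.3 x 10^-6 = 7.69e-9.
[H^+] = sqrt(Ka x [N2H5+]) = sqrt(7.69e-9 x 0.05877) = 2.13e-5 M.
pH = -log(2.13e-5) = 4.67.

4.67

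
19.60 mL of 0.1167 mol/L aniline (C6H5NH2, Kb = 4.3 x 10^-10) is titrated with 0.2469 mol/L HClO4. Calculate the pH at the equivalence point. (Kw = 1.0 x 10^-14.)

n(C6H5NH2) = 0.1167 x 0.01960 = 0.002287 mol; V(HClO4) at equivalence = 0.002287/0.2469 = 0.009264 L.
At equivalence the base is fully converted to C6H5NH3+; total volume = 0.02886 L, so [C6H5NH3+] = 0.002287/0.02886 = 0.07924 M.
Ka(C6H5NH3+) = Kw/Kb = 1.0e-14 / 4.3 x 10^-10 = 2.33e-5.
[H^+] = sqrt(Ka x [C6H5NH3+]) = sqrt(2.33e-5 x 0.07924) = 0.00136 M.
pH = -log(0.00136) = 2.87.

2.87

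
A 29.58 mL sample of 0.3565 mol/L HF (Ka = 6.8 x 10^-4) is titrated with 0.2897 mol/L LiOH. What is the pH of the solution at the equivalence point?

n(HF) = 0.3565 x 0.02958 = 0.01055 mol; V(LiOH) at equivalence = 0.01055/0.2897 = 0.03640 L.
At equivalence all the acid is converted to F-; total volume = 0.02958 + 0.03640 = 0.06598 L, so [F-] = 0.01055/0.06598 = 0.1598 M.
Kb = Kw/Ka = 1.0e-14 / 6.8 x 10^-4 = 1.47e-11.
[OH^-] = sqrt(Kb x [F-]) = sqrt(1.47e-11 x 0.1598) = 1.53e-6 M.
pOH = 5.81, so pH = 14.00 - 5.81 = 8.19.

8.19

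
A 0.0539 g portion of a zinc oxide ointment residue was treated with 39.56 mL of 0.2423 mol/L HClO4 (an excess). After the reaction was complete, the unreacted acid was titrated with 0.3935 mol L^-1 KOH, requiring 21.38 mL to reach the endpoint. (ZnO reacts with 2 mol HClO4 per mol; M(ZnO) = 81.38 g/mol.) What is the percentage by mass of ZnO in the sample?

Total n(HClO4) added = 0.2423 x 0.03956 = 0.009585 mol.
n(KOH) used = 0.3935 x 0.02138 = 0.008413 mol, which equals the excess n(HClO4).
So n(HClO4) consumed by the sample = 0.009585 - 0.008413 = 0.001172 mol.
n(ZnO) = 0.001172 / 2 = 0.0005862 mol.
mass ZnO = 0.0005862 x 81.38 = 0.04770 g, so %ZnO = 0.04770/0.0539 x 100 = 88.5%.

88.5%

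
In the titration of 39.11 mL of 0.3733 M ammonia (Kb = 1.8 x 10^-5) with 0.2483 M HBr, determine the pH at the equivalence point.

n(NH3) = 0.3733 x 0.03911 = 0.01460 mol; V(HBr) at equivalence = 0.01460/0.2483 = 0.05880 L.
At equivalence the base is fully converted to NH4+; total volume = 0.09791 L, so [NH4+] = 0.01460/0.09791 = 0.1491 M.
Ka(NH4+) = Kw/Kb = 1.0e-14 / 1.8 x 10^-5 = 5.56e-10.
[H^+] = sqrt(Ka x [NH4+]) = sqrt(5.56e-10 x 0.1491) = 9.10e-6 M.
pH = -log(9.10e-6) = 5.04.

5.04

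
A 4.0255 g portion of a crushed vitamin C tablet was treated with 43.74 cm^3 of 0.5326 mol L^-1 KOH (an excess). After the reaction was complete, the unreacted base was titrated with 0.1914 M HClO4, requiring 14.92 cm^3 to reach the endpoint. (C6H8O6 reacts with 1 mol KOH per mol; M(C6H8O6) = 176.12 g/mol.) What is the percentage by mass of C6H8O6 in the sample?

89.4%

Total n(KOH) added = 0.5326 x 0.04374 = 0.02330 mol.
n(HClO4) used = 0.1914 x 0.01492 = 0.002856 mol, which equals the excess n(KOH).
So n(KOH) consumed by the sample = 0.02330 - 0.002856 = 0.02044 mol.
n(C6H8O6) = 0.02044 / 1 = 0.02044 mol.
mass C6H8O6 = 0.02044 x 176.12 = 3.600 g, so %C6H8O6 = 3.600/4.0255 x 100 = 89.4%.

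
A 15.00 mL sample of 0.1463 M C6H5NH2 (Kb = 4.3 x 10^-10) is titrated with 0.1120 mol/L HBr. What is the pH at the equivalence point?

2.92

n(C6H5NH2) = 0.1463 x 0.01500 = 0.002195 mol; V(HBr) at equivalence = 0.002195/0.1120 = 0.01959 L.
At equivalence the base is fully converted to C6H5NH3+; total volume = 0.03459 L, so [C6H5NH3+] = 0.002195/0.03459 = 0.06344 M.
Ka(C6H5NH3+) = Kw/Kb = 1.0e-14 / 4.3 x 10^-10 = 2.33e-5.
[H^+] = sqrt(Ka x [C6H5NH3+]) = sqrt(2.33e-5 x 0.06344) = 0.00121 M.
pH = -log(0.00121) = 2.92.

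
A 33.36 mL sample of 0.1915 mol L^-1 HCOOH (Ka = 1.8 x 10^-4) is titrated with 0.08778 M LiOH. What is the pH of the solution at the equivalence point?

8.26

n(HCOOH) = 0.1915 x 0.03336 = 0.006388 mol; V(LiOH) at equivalence = 0.006388/0.08778 = 0.07278 L.
At equivalence all the acid is converted to HCOO-; total volume = 0.03336 + 0.07278 = 0.1061 L, so [HCOO-] = 0.006388/0.1061 = 0.06019 M.
Kb = Kw/Ka = 1.0e-14 / 1.8 x 10^-4 = 5.56e-11.
[OH^-] = sqrt(Kb x [HCOO-]) = sqrt(5.56e-11 x 0.06019) = 1.83e-6 M.
pOH = 5.74, so pH = 14.00 - 5.74 = 8.26.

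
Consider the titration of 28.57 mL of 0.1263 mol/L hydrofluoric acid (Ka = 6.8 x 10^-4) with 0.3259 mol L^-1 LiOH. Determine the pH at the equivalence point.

n(HF) = 0.1263 x 0.02857 = 0.003608 mol; V(LiOH) at equivalence = 0.003608/0.3259 = 0.01107 L.
At equivalence all the acid is converted to F-; total volume = 0.02857 + 0.01107 = 0.03964 L, so [F-] = 0.003608/0.03964 = 0.09102 M.
Kb = Kw/Ka = 1.0e-14 / 6.8 x 10^-4 = 1.47e-11.
[OH^-] = sqrt(Kb x [F-]) = sqrt(1.47e-11 x 0.09102) = 1.16e-6 M.
pOH = 5.94, so pH = 14.00 - 5.94 = 8.06.

8.06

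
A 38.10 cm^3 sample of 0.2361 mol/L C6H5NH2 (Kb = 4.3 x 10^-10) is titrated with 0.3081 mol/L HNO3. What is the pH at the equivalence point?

n(C6H5NH2) = 0.2361 x 0.03810 = 0.008995 mol; V(HNO3) at equivalence = 0.008995/0.3081 = 0.02920 L.
At equivalence the base is fully converted to C6H5NH3+; total volume = 0.06730 L, so [C6H5NH3+] = 0.008995/0.06730 = 0.1337 M.
Ka(C6H5NH3+) = Kw/Kb = 1.0e-14 / 4.3 x 10^-10 = 2.33e-5.
[H^+] = sqrt(Ka x [C6H5NH3+]) = sqrt(2.33e-5 x 0.1337) = 0.00176 M.
pH = -log(0.00176) = 2.75.

2.75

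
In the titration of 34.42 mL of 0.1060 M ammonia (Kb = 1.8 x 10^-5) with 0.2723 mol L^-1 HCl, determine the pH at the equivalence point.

5.19

n(NH3) = 0.1060 x 0.03442 = 0.003649 mol; V(HCl) at equivalence = 0.003649/0.2723 = 0.01340 L.
At equivalence the base is fully converted to NH4+; total volume = 0.04782 L, so [NH4+] = 0.003649/0.04782 = 0.07630 M.
Ka(NH4+) = Kw/Kb = 1.0e-14 / 1.8 x 10^-5 = 5.56e-10.
[H^+] = sqrt(Ka x [NH4+]) = sqrt(5.56e-10 x 0.07630) = 6.51e-6 M.
pH = -log(6.51e-6) = 5.19.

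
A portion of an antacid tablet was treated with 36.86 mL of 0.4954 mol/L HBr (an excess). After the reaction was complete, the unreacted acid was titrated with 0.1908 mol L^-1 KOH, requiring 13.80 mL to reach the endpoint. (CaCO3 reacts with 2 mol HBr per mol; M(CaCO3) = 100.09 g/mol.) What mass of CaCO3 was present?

Total n(HBr) added = 0.4954 x 0.03686 = 0.01826 mol.
n(KOH) used = 0.1908 x 0.01380 = 0.002633 mol, which equals the excess n(HBr).
So n(HBr) consumed by the sample = 0.01826 - 0.002633 = 0.01563 mol.
n(CaCO3) = 0.01563 / 2 = 0.007814 mol.
mass = 0.007814 mol x 100.09 g/mol = 0.782 g.

0.782 g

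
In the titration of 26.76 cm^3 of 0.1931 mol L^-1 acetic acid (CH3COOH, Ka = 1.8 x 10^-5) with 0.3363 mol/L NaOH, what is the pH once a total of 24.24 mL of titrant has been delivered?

n(acid) = 0.1931 x 0.02676 = 0.005167 mol; n(NaOH) added = 0.3363 x 0.02424 = 0.008152 mol.
Base is in excess by 0.008152 - 0.005167 = 0.002985 mol in a total volume of 0.05100 L.
[OH^-] = 0.002985/0.05100 = 0.05852 M, so pOH = 1.23 and pH = 14.00 - 1.23 = 12.77.

12.77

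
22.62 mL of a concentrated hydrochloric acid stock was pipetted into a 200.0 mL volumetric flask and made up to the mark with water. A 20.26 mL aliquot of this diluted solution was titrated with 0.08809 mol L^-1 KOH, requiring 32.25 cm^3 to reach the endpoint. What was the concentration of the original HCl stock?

1.24 M

n(KOH) = 0.08809 x 0.03225 = 0.002841 mol.
n(HCl) in the aliquot = 0.002841 mol.
[diluted HCl] = 0.002841 / 0.02026 = 0.1402 M.
Dilution factor = 200.0/22.62 = 8.842, so [stock] = 0.1402 x 8.842 = 1.24 M.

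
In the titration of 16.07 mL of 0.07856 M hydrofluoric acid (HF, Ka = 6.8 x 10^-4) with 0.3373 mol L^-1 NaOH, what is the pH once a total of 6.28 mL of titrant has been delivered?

n(acid) = 0.07856 x 0.01607 = 0.001262 mol; n(NaOH) added = 0.3373 x 0.006280 = 0.002118 mol.
Base is in excess by 0.002118 - 0.001262 = 0.0008558 mol in a total volume of 0.02235 L.
[OH^-] = 0.0008558/0.02235 = 0.03829 M, so pOH = 1.42 and pH = 14.00 - 1.42 = 12.58.

12.58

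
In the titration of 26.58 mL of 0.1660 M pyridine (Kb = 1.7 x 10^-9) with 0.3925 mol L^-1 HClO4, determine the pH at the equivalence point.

n(C5H5N) = 0.1660 x 0.02658 = 0.004412 mol; V(HClO4) at equivalence = 0.004412/0.3925 = 0.01124 L.
At equivalence the base is fully converted to C5H5NH+; total volume = 0.03782 L, so [C5H5NH+] = 0.004412/0.03782 = 0.1167 M.
Ka(C5H5NH+) = Kw/Kb = 1.0e-14 / 1.7 x 10^-9 = 5.88e-6.
[H^+] = sqrt(Ka x [C5H5NH+]) = sqrt(5.88e-6 x 0.1167) = 0.000828 M.
pH = -log(0.000828) = 3.08.

3.08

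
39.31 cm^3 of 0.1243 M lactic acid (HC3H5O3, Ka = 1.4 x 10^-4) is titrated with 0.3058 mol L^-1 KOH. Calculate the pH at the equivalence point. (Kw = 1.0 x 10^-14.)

n(HC3H5O3) = 0.1243 x 0.03931 = 0.004886 mol; V(KOH) at equivalence = 0.004886/0.3058 = 0.01598 L.
At equivalence all the acid is converted to C3H5O3-; total volume = 0.03931 + 0.01598 = 0.05529 L, so [C3H5O3-] = 0.004886/0.05529 = 0.08838 M.
Kb = Kw/Ka = 1.0e-14 / 1.4 x 10^-4 = 7.14e-11.
[OH^-] = sqrt(Kb x [C3H5O3-]) = sqrt(7.14e-11 x 0.08838) = 2.51e-6 M.
pOH = 5.60, so pH = 14.00 - 5.60 = 8.40.

8.40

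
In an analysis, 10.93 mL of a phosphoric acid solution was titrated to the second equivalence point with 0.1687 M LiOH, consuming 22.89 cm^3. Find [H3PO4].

0.177 M

n(LiOH) = 0.1687 x 0.02289 = 0.003862 mol.
At the second equivalence point, 2 mol OH^- react per mol H3PO4, so n(H3PO4) = 0.003862 / 2 = 0.001931 mol.
[H3PO4] = 0.001931 / 0.01093 L = 0.177 M.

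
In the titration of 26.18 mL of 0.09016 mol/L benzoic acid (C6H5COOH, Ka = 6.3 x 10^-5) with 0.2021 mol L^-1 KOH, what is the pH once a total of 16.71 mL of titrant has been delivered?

n(acid) = 0.09016 x 0.02618 = 0.002360 mol; n(KOH) added = 0.2021 x 0.01671 = 0.003377 mol.
Base is in excess by 0.003377 - 0.002360 = 0.001017 mol in a total volume of 0.04289 L.
[OH^-] = 0.001017/0.04289 = 0.02370 M, so pOH = 1.63 and pH = 14.00 - 1.63 = 12.37.

12.37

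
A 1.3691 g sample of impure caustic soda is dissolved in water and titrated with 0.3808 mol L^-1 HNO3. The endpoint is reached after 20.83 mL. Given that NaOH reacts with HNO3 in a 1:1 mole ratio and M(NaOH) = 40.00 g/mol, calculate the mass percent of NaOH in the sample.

n(HNO3) = 0.3808 x 0.02083 = 0.007932 mol.
n(NaOH) = 0.007932 / 1 = 0.007932 mol.
mass of NaOH = 0.007932 x 40.00 = 0.3173 g.
% purity = 0.3173 / 1.3691 x 100 = 23.2%.

23.2%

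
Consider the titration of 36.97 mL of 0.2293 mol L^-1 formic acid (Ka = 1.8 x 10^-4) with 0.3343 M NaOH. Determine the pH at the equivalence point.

8.44

n(HCOOH) = 0.2293 x 0.03697 = 0.008477 mol; V(NaOH) at equivalence = 0.008477/0.3343 = 0.02536 L.
At equivalence all the acid is converted to HCOO-; total volume = 0.03697 + 0.02536 = 0.06233 L, so [HCOO-] = 0.008477/0.06233 = 0.1360 M.
Kb = Kw/Ka = 1.0e-14 / 1.8 x 10^-4 = 5.56e-11.
[OH^-] = sqrt(Kb x [HCOO-]) = sqrt(5.56e-11 x 0.1360) = 2.75e-6 M.
pOH = 5.56, so pH = 14.00 - 5.56 = 8.44.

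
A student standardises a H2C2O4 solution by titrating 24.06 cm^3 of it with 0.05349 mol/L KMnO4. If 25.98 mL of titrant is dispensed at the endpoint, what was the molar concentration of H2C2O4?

0.144 M

n(KMnO4) = 0.05349 x 0.02598 = 0.001390 mol.
From the balanced equation, 2 mol KMnO4 reacts with 5 mol H2C2O4, so n(H2C2O4) = 0.001390 x 5/2 = 0.003474 mol.
[H2C2O4] = 0.003474 / 0.02406 L = 0.144 M.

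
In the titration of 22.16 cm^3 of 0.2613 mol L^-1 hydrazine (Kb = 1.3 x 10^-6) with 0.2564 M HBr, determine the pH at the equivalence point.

4.50

n(N2H4) = 0.2613 x 0.02216 = 0.005790 mol; V(HBr) at equivalence = 0.005790/0.2564 = 0.02258 L.
At equivalence the base is fully converted to N2H5+; total volume = 0.04474 L, so [N2H5+] = 0.005790/0.04474 = 0.1294 M.
Ka(N2H5+) = Kw/Kb = 1.0e-14 / 1.3 x 10^-6 = 7.69e-9.
[H^+] = sqrt(Ka x [N2H5+]) = sqrt(7.69e-9 x 0.1294) = 3.16e-5 M.
pH = -log(3.16e-5) = 4.50.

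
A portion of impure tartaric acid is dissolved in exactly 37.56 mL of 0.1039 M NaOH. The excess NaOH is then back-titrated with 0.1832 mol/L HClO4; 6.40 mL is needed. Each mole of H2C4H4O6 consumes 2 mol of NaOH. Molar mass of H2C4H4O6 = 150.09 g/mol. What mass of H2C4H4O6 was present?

Total n(NaOH) added = 0.1039 x 0.03756 = 0.003902 mol.
n(HClO4) used = 0.1832 x 0.006400 = 0.001172 mol, which equals the excess n(NaOH).
So n(NaOH) consumed by the sample = 0.003902 - 0.001172 = 0.002730 mol.
n(H2C4H4O6) = 0.002730 / 2 = 0.001365 mol.
mass = 0.001365 mol x 150.09 g/mol = 0.205 g.

0.205 g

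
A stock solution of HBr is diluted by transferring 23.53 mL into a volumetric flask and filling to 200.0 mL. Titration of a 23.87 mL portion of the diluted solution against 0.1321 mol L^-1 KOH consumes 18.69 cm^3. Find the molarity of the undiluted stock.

0.879 M

n(KOH) = 0.1321 x 0.01869 = 0.002469 mol.
n(HBr) in the aliquot = 0.002469 mol.
[diluted HBr] = 0.002469 / 0.02387 = 0.1034 M.
Dilution factor = 200.0/23.53 = 8.500, so [stock] = 0.1034 x 8.500 = 0.879 M.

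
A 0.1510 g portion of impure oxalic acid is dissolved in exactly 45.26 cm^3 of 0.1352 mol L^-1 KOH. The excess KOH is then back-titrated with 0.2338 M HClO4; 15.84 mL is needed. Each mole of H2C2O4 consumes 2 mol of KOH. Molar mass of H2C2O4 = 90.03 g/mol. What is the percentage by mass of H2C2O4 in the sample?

72.0%

Total n(KOH) added = 0.1352 x 0.04526 = 0.006119 mol.
n(HClO4) used = 0.2338 x 0.01584 = 0.003703 mol, which equals the excess n(KOH).
So n(KOH) consumed by the sample = 0.006119 - 0.003703 = 0.002416 mol.
n(H2C2O4) = 0.002416 / 2 = 0.001208 mol.
mass H2C2O4 = 0.001208 x 90.03 = 0.1087 g, so %H2C2O4 = 0.1087/0.1510 x 100 = 72.0%.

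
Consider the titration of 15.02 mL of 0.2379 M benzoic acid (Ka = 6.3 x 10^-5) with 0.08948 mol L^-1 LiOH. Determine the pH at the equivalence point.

n(C6H5COOH) = 0.2379 x 0.01502 = 0.003573 mol; V(LiOH) at equivalence = 0.003573/0.08948 = 0.03993 L.
At equivalence all the acid is converted to C6H5COO-; total volume = 0.01502 + 0.03993 = 0.05495 L, so [C6H5COO-] = 0.003573/0.05495 = 0.06502 M.
Kb = Kw/Ka = 1.0e-14 / 6.3 x 10^-5 = 1.59e-10.
[OH^-] = sqrt(Kb x [C6H5COO-]) = sqrt(1.59e-10 x 0.06502) = 3.21e-6 M.
pOH = 5.49, so pH = 14.00 - 5.49 = 8.51.

8.51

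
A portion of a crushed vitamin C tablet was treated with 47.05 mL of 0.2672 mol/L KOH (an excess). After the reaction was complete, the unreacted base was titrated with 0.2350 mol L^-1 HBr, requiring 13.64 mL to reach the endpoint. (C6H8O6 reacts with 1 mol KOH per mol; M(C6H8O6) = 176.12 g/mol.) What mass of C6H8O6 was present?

1.65 g

Total n(KOH) added = 0.2672 x 0.04705 = 0.01257 mol.
n(HBr) used = 0.2350 x 0.01364 = 0.003205 mol, which equals the excess n(KOH).
So n(KOH) consumed by the sample = 0.01257 - 0.003205 = 0.009366 mol.
n(C6H8O6) = 0.009366 / 1 = 0.009366 mol.
mass = 0.009366 mol x 176.12 g/mol = 1.65 g.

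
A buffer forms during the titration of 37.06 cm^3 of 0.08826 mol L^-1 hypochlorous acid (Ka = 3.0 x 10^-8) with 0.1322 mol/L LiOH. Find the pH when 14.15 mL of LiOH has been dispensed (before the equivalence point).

Initial n(HClO) = 0.08826 x 0.03706 = 0.003271 mol.
n(LiOH) added = 0.1322 x 0.01415 = 0.001871 mol, converting that many moles of HClO to ClO-.
Remaining n(HClO) = 0.001400 mol; n(ClO-) = 0.001871 mol.
By Henderson-Hasselbalch, pH = pKa + log([A^-]/[HA]) = 7.52 + log(0.001871/0.001400) = 7.52 + (+0.13) = 7.65.

7.65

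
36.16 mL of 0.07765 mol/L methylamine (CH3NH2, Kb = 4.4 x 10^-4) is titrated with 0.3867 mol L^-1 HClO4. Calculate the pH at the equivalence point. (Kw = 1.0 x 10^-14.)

n(CH3NH2) = 0.07765 x 0.03616 = 0.002808 mol; V(HClO4) at equivalence = 0.002808/0.3867 = 0.007261 L.
At equivalence the base is fully converted to CH3NH3+; total volume = 0.04342 L, so [CH3NH3+] = 0.002808/0.04342 = 0.06467 M.
Ka(CH3NH3+) = Kw/Kb = 1.0e-14 / 4.4 x 10^-4 = 2.27e-11.
[H^+] = sqrt(Ka x [CH3NH3+]) = sqrt(2.27e-11 x 0.06467) = 1.21e-6 M.
pH = -log(1.21e-6) = 5.92.

5.92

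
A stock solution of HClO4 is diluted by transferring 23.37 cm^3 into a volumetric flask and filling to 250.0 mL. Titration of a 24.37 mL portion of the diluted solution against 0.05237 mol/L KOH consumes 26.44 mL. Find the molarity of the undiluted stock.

0.608 M

n(KOH) = 0.05237 x 0.02644 = 0.001385 mol.
n(HClO4) in the aliquot = 0.001385 mol.
[diluted HClO4] = 0.001385 / 0.02437 = 0.05682 M.
Dilution factor = 250.0/23.37 = 10.70, so [stock] = 0.05682 x 10.70 = 0.608 M.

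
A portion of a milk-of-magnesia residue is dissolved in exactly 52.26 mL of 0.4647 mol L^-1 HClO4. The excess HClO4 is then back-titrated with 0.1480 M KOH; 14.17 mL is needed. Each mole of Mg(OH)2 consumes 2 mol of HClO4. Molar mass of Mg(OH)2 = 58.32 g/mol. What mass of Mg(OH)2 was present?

0.647 g

Total n(HClO4) added = 0.4647 x 0.05226 = 0.02429 mol.
n(KOH) used = 0.1480 x 0.01417 = 0.002097 mol, which equals the excess n(HClO4).
So n(HClO4) consumed by the sample = 0.02429 - 0.002097 = 0.02219 mol.
n(Mg(OH)2) = 0.02219 / 2 = 0.01109 mol.
mass = 0.01109 mol x 58.32 g/mol = 0.647 g.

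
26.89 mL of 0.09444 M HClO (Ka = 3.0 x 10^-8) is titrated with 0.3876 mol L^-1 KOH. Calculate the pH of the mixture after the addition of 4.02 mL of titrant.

Initial n(HClO) = 0.09444 x 0.02689 = 0.002539 mol.
n(KOH) added = 0.3876 x 0.004020 = 0.001558 mol, converting that many moles of HClO to ClO-.
Remaining n(HClO) = 0.0009813 mol; n(ClO-) = 0.001558 mol.
By Henderson-Hasselbalch, pH = pKa + log([A^-]/[HA]) = 7.52 + log(0.001558/0.0009813) = 7.52 + (+0.20) = 7.72.

7.72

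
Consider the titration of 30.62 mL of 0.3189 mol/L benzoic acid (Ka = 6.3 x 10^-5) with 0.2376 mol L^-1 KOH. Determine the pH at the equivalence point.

n(C6H5COOH) = 0.3189 x 0.03062 = 0.009765 mol; V(KOH) at equivalence = 0.009765/0.2376 = 0.04110 L.
At equivalence all the acid is converted to C6H5COO-; total volume = 0.03062 + 0.04110 = 0.07172 L, so [C6H5COO-] = 0.009765/0.07172 = 0.1362 M.
Kb = Kw/Ka = 1.0e-14 / 6.3 x 10^-5 = 1.59e-10.
[OH^-] = sqrt(Kb x [C6H5COO-]) = sqrt(1.59e-10 x 0.1362) = 4.65e-6 M.
pOH = 5.33, so pH = 14.00 - 5.33 = 8.67.

8.67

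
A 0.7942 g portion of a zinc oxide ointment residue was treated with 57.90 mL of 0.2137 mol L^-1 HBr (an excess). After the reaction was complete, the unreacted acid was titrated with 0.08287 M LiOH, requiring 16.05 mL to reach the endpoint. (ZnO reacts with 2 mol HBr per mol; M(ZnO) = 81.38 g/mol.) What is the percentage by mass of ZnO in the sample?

56.6%

Total n(HBr) added = 0.2137 x 0.05790 = 0.01237 mol.
n(LiOH) used = 0.08287 x 0.01605 = 0.001330 mol, which equals the excess n(HBr).
So n(HBr) consumed by the sample = 0.01237 - 0.001330 = 0.01104 mol.
n(ZnO) = 0.01104 / 2 = 0.005522 mol.
mass ZnO = 0.005522 x 81.38 = 0.4493 g, so %ZnO = 0.4493/0.7942 x 100 = 56.6%.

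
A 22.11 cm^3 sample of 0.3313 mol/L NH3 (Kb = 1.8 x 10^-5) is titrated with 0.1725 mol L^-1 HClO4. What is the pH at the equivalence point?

5.10

n(NH3) = 0.3313 x 0.02211 = 0.007325 mol; V(HClO4) at equivalence = 0.007325/0.1725 = 0.04246 L.
At equivalence the base is fully converted to NH4+; total volume = 0.06457 L, so [NH4+] = 0.007325/0.06457 = 0.1134 M.
Ka(NH4+) = Kw/Kb = 1.0e-14 / 1.8 x 10^-5 = 5.56e-10.
[H^+] = sqrt(Ka x [NH4+]) = sqrt(5.56e-10 x 0.1134) = 7.94e-6 M.
pH = -log(7.94e-6) = 5.10.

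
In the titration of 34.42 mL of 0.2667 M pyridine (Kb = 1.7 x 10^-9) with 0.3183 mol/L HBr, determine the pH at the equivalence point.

n(C5H5N) = 0.2667 x 0.03442 = 0.009180 mol; V(HBr) at equivalence = 0.009180/0.3183 = 0.02884 L.
At equivalence the base is fully converted to C5H5NH+; total volume = 0.06326 L, so [C5H5NH+] = 0.009180/0.06326 = 0.1451 M.
Ka(C5H5NH+) = Kw/Kb = 1.0e-14 / 1.7 x 10^-9 = 5.88e-6.
[H^+] = sqrt(Ka x [C5H5NH+]) = sqrt(5.88e-6 x 0.1451) = 0.000924 M.
pH = -log(0.000924) = 3.03.

3.03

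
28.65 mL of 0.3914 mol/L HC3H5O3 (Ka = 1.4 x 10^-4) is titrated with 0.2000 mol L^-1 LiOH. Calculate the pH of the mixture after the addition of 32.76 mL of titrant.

4.00

Initial n(HC3H5O3) = 0.3914 x 0.02865 = 0.01121 mol.
n(LiOH) added = 0.2000 x 0.03276 = 0.006552 mol, converting that many moles of HC3H5O3 to C3H5O3-.
Remaining n(HC3H5O3) = 0.004662 mol; n(C3H5O3-) = 0.006552 mol.
By Henderson-Hasselbalch, pH = pKa + log([A^-]/[HA]) = 3.85 + log(0.006552/0.004662) = 3.85 + (+0.15) = 4.00.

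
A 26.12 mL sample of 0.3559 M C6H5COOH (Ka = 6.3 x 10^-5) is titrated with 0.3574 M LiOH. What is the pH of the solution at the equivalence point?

n(C6H5COOH) = 0.3559 x 0.02612 = 0.009296 mol; V(LiOH) at equivalence = 0.009296/0.3574 = 0.02601 L.
At equivalence all the acid is converted to C6H5COO-; total volume = 0.02612 + 0.02601 = 0.05213 L, so [C6H5COO-] = 0.009296/0.05213 = 0.1783 M.
Kb = Kw/Ka = 1.0e-14 / 6.3 x 10^-5 = 1.59e-10.
[OH^-] = sqrt(Kb x [C6H5COO-]) = sqrt(1.59e-10 x 0.1783) = 5.32e-6 M.
pOH = 5.27, so pH = 14.00 - 5.27 = 8.73.

8.73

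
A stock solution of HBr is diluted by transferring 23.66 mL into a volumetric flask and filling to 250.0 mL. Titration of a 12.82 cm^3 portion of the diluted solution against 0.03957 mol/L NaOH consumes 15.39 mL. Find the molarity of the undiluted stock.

n(NaOH) = 0.03957 x 0.01539 = 0.0006090 mol.
n(HBr) in the aliquot = 0.0006090 mol.
[diluted HBr] = 0.0006090 / 0.01282 = 0.04750 M.
Dilution factor = 250.0/23.66 = 10.57, so [stock] = 0.04750 x 10.57 = 0.502 M.

0.502 M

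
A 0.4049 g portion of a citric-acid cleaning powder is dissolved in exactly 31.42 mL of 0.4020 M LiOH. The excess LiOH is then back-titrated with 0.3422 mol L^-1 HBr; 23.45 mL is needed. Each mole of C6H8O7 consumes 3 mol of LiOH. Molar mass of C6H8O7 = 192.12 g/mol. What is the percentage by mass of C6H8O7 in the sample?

72.9%

Total n(LiOH) added = 0.4020 x 0.03142 = 0.01263 mol.
n(HBr) used = 0.3422 x 0.02345 = 0.008025 mol, which equals the excess n(LiOH).
So n(LiOH) consumed by the sample = 0.01263 - 0.008025 = 0.004606 mol.
n(C6H8O7) = 0.004606 / 3 = 0.001535 mol.
mass C6H8O7 = 0.001535 x 192.12 = 0.2950 g, so %C6H8O7 = 0.2950/0.4049 x 100 = 72.9%.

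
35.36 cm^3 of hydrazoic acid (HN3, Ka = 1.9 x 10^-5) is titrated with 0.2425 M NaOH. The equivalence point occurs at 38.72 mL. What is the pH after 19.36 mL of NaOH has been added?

19.36 mL is exactly half the equivalence volume (38.72/2), i.e. the half-equivalence point.
There, n(HA) = n(A^-), so pH = pKa = -log(1.9 x 10^-5) = 4.72.

4.72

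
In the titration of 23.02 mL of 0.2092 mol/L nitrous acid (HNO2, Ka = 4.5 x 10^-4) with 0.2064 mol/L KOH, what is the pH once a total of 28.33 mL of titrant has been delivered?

12.30

n(acid) = 0.2092 x 0.02302 = 0.004816 mol; n(KOH) added = 0.2064 x 0.02833 = 0.005847 mol.
Base is in excess by 0.005847 - 0.004816 = 0.001032 mol in a total volume of 0.05135 L.
[OH^-] = 0.001032/0.05135 = 0.02009 M, so pOH = 1.70 and pH = 14.00 - 1.70 = 12.30.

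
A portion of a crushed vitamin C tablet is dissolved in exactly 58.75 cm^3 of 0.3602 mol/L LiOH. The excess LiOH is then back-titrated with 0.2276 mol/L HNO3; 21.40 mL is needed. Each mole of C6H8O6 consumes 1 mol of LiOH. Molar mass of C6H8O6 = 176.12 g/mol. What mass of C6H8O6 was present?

Total n(LiOH) added = 0.3602 x 0.05875 = 0.02116 mol.
n(HNO3) used = 0.2276 x 0.02140 = 0.004871 mol, which equals the excess n(LiOH).
So n(LiOH) consumed by the sample = 0.02116 - 0.004871 = 0.01629 mol.
n(C6H8O6) = 0.01629 / 1 = 0.01629 mol.
mass = 0.01629 mol x 176.12 g/mol = 2.87 g.

2.87 g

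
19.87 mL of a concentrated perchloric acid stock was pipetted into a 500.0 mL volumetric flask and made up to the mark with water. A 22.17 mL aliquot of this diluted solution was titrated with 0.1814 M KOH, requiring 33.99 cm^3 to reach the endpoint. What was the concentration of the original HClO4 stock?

7.00 M

n(KOH) = 0.1814 x 0.03399 = 0.006166 mol.
n(HClO4) in the aliquot = 0.006166 mol.
[diluted HClO4] = 0.006166 / 0.02217 = 0.2781 M.
Dilution factor = 500.0/19.87 = 25.16, so [stock] = 0.2781 x 25.16 = 7.00 M.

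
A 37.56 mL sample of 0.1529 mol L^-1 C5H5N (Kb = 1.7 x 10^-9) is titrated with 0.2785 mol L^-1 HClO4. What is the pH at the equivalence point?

3.12

n(C5H5N) = 0.1529 x 0.03756 = 0.005743 mol; V(HClO4) at equivalence = 0.005743/0.2785 = 0.02062 L.
At equivalence the base is fully converted to C5H5NH+; total volume = 0.05818 L, so [C5H5NH+] = 0.005743/0.05818 = 0.09871 M.
Ka(C5H5NH+) = Kw/Kb = 1.0e-14 / 1.7 x 10^-9 = 5.88e-6.
[H^+] = sqrt(Ka x [C5H5NH+]) = sqrt(5.88e-6 x 0.09871) = 0.000762 M.
pH = -log(0.000762) = 3.12.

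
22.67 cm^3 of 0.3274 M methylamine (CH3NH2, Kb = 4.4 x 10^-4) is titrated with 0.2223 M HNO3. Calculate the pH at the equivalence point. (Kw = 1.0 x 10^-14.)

5.76

n(CH3NH2) = 0.3274 x 0.02267 = 0.007422 mol; V(HNO3) at equivalence = 0.007422/0.2223 = 0.03339 L.
At equivalence the base is fully converted to CH3NH3+; total volume = 0.05606 L, so [CH3NH3+] = 0.007422/0.05606 = 0.1324 M.
Ka(CH3NH3+) = Kw/Kb = 1.0e-14 / 4.4 x 10^-4 = 2.27e-11.
[H^+] = sqrt(Ka x [CH3NH3+]) = sqrt(2.27e-11 x 0.1324) = 1.73e-6 M.
pH = -log(1.73e-6) = 5.76.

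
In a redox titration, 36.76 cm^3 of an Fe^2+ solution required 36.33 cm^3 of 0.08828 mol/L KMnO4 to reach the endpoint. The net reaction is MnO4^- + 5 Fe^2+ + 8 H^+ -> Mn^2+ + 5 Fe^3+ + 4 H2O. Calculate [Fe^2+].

0.436 M

n(KMnO4) = 0.08828 x 0.03633 = 0.003207 mol.
From the balanced equation, 1 mol KMnO4 reacts with 5 mol Fe^2+, so n(Fe^2+) = 0.003207 x 5/1 = 0.01604 mol.
[Fe^2+] = 0.01604 / 0.03676 L = 0.436 M.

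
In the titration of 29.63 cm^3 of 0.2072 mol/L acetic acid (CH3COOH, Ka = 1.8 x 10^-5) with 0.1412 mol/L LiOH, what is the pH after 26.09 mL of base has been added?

4.92

Initial n(CH3COOH) = 0.2072 x 0.02963 = 0.006139 mol.
n(LiOH) added = 0.1412 x 0.02609 = 0.003684 mol, converting that many moles of CH3COOH to CH3COO-.
Remaining n(CH3COOH) = 0.002455 mol; n(CH3COO-) = 0.003684 mol.
By Henderson-Hasselbalch, pH = pKa + log([A^-]/[HA]) = 4.74 + log(0.003684/0.002455) = 4.74 + (+0.18) = 4.92.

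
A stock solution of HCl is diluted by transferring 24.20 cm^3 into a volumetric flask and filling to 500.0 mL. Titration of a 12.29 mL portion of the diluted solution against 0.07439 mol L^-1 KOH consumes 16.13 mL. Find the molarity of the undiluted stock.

2.02 M

n(KOH) = 0.07439 x 0.01613 = 0.001200 mol.
n(HCl) in the aliquot = 0.001200 mol.
[diluted HCl] = 0.001200 / 0.01229 = 0.09763 M.
Dilution factor = 500.0/24.20 = 20.66, so [stock] = 0.09763 x 20.66 = 2.02 M.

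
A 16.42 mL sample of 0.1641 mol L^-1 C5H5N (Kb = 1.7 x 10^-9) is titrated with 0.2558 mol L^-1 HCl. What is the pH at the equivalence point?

3.12

n(C5H5N) = 0.1641 x 0.01642 = 0.002695 mol; V(HCl) at equivalence = 0.002695/0.2558 = 0.01053 L.
At equivalence the base is fully converted to C5H5NH+; total volume = 0.02695 L, so [C5H5NH+] = 0.002695/0.02695 = 0.09997 M.
Ka(C5H5NH+) = Kw/Kb = 1.0e-14 / 1.7 x 10^-9 = 5.88e-6.
[H^+] = sqrt(Ka x [C5H5NH+]) = sqrt(5.88e-6 x 0.09997) = 0.000767 M.
pH = -log(0.000767) = 3.12.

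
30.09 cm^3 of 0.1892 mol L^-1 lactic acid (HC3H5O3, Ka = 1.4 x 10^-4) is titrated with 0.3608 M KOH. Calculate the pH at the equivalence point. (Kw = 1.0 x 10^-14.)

8.47

n(HC3H5O3) = 0.1892 x 0.03009 = 0.005693 mol; V(KOH) at equivalence = 0.005693/0.3608 = 0.01578 L.
At equivalence all the acid is converted to C3H5O3-; total volume = 0.03009 + 0.01578 = 0.04587 L, so [C3H5O3-] = 0.005693/0.04587 = 0.1241 M.
Kb = Kw/Ka = 1.0e-14 / 1.4 x 10^-4 = 7.14e-11.
[OH^-] = sqrt(Kb x [C3H5O3-]) = sqrt(7.14e-11 x 0.1241) = 2.98e-6 M.
pOH = 5.53, so pH = 14.00 - 5.53 = 8.47.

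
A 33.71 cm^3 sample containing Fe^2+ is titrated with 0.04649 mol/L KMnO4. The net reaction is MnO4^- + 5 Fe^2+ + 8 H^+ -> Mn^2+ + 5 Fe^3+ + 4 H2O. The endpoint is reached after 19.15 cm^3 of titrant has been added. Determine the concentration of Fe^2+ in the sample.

n(KMnO4) = 0.04649 x 0.01915 = 0.0008903 mol.
From the balanced equation, 1 mol KMnO4 reacts with 5 mol Fe^2+, so n(Fe^2+) = 0.0008903 x 5/1 = 0.004451 mol.
[Fe^2+] = 0.004451 / 0.03371 L = 0.132 M.

0.132 M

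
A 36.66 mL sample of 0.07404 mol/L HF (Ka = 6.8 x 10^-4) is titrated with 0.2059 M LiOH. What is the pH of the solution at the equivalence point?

n(HF) = 0.07404 x 0.03666 = 0.002714 mol; V(LiOH) at equivalence = 0.002714/0.2059 = 0.01318 L.
At equivalence all the acid is converted to F-; total volume = 0.03666 + 0.01318 = 0.04984 L, so [F-] = 0.002714/0.04984 = 0.05446 M.
Kb = Kw/Ka = 1.0e-14 / 6.8 x 10^-4 = 1.47e-11.
[OH^-] = sqrt(Kb x [F-]) = sqrt(1.47e-11 x 0.05446) = 8.95e-7 M.
pOH = 6.05, so pH = 14.00 - 6.05 = 7.95.

7.95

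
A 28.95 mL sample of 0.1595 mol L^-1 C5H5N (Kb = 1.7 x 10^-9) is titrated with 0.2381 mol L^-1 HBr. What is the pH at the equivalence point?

n(C5H5N) = 0.1595 x 0.02895 = 0.004618 mol; V(HBr) at equivalence = 0.004618/0.2381 = 0.01939 L.
At equivalence the base is fully converted to C5H5NH+; total volume = 0.04834 L, so [C5H5NH+] = 0.004618/0.04834 = 0.09552 M.
Ka(C5H5NH+) = Kw/Kb = 1.0e-14 / 1.7 x 10^-9 = 5.88e-6.
[H^+] = sqrt(Ka x [C5H5NH+]) = sqrt(5.88e-6 x 0.09552) = 0.000750 M.
pH = -log(0.000750) = 3.13.

3.13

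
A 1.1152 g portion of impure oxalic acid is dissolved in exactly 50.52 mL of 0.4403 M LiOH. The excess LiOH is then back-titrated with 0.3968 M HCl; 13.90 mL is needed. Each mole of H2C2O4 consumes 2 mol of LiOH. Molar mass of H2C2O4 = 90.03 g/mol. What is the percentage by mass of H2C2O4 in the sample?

67.5%

Total n(LiOH) added = 0.4403 x 0.05052 = 0.02224 mol.
n(HCl) used = 0.3968 x 0.01390 = 0.005516 mol, which equals the excess n(LiOH).
So n(LiOH) consumed by the sample = 0.02224 - 0.005516 = 0.01673 mol.
n(H2C2O4) = 0.01673 / 2 = 0.008364 mol.
mass H2C2O4 = 0.008364 x 90.03 = 0.7530 g, so %H2C2O4 = 0.7530/1.1152 x 100 = 67.5%.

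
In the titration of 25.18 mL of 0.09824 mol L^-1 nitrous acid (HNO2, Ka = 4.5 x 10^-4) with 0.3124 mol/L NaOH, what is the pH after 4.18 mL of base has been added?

3.40

Initial n(HNO2) = 0.09824 x 0.02518 = 0.002474 mol.
n(NaOH) added = 0.3124 x 0.004180 = 0.001306 mol, converting that many moles of HNO2 to NO2-.
Remaining n(HNO2) = 0.001168 mol; n(NO2-) = 0.001306 mol.
By Henderson-Hasselbalch, pH = pKa + log([A^-]/[HA]) = 3.35 + log(0.001306/0.001168) = 3.35 + (+0.05) = 3.40.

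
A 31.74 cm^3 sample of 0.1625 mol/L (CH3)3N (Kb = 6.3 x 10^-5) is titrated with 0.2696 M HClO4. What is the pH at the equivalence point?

n((CH3)3N) = 0.1625 x 0.03174 = 0.005158 mol; V(HClO4) at equivalence = 0.005158/0.2696 = 0.01913 L.
At equivalence the base is fully converted to (CH3)3NH+; total volume = 0.05087 L, so [(CH3)3NH+] = 0.005158/0.05087 = 0.1014 M.
Ka((CH3)3NH+) = Kw/Kb = 1.0e-14 / 6.3 x 10^-5 = 1.59e-10.
[H^+] = sqrt(Ka x [(CH3)3NH+]) = sqrt(1.59e-10 x 0.1014) = 4.01e-6 M.
pH = -log(4.01e-6) = 5.40.

5.40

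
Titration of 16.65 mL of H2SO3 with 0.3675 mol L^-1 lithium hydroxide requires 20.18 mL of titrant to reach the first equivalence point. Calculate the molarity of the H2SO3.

0.445 M

n(LiOH) = 0.3675 x 0.02018 = 0.007416 mol.
At the first equivalence point, 1 mol OH^- react per mol H2SO3, so n(H2SO3) = 0.007416 / 1 = 0.007416 mol.
[H2SO3] = 0.007416 / 0.01665 L = 0.445 M.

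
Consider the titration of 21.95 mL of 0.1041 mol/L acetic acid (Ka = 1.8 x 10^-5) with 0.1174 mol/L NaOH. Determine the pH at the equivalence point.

n(CH3COOH) = 0.1041 x 0.02195 = 0.002285 mol; V(NaOH) at equivalence = 0.002285/0.1174 = 0.01946 L.
At equivalence all the acid is converted to CH3COO-; total volume = 0.02195 + 0.01946 = 0.04141 L, so [CH3COO-] = 0.002285/0.04141 = 0.05518 M.
Kb = Kw/Ka = 1.0e-14 / 1.8 x 10^-5 = 5.56e-10.
[OH^-] = sqrt(Kb x [CH3COO-]) = sqrt(5.56e-10 x 0.05518) = 5.54e-6 M.
pOH = 5.26, so pH = 14.00 - 5.26 = 8.74.

8.74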